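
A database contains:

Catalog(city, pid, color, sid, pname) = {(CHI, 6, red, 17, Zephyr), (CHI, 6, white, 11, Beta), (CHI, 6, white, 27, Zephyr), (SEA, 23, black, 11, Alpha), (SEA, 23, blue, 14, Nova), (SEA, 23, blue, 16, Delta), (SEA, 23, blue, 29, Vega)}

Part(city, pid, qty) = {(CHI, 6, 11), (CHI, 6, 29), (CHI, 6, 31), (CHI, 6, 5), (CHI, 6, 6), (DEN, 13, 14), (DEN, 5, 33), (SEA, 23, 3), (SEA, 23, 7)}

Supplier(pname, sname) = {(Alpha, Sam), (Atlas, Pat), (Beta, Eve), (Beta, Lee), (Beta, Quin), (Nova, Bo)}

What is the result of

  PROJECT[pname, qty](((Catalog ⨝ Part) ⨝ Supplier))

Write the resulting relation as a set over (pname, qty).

Natural join on city, pid: {(CHI, 6, red, 17, Zephyr, 11), (CHI, 6, red, 17, Zephyr, 29), (CHI, 6, red, 17, Zephyr, 31), (CHI, 6, red, 17, Zephyr, 5), (CHI, 6, red, 17, Zephyr, 6), (CHI, 6, white, 11, Beta, 11), (CHI, 6, white, 11, Beta, 29), (CHI, 6, white, 11, Beta, 31), (CHI, 6, white, 11, Beta, 5), (CHI, 6, white, 11, Beta, 6), (CHI, 6, white, 27, Zephyr, 11), (CHI, 6, white, 27, Zephyr, 29), (CHI, 6, white, 27, Zephyr, 31), (CHI, 6, white, 27, Zephyr, 5), (CHI, 6, white, 27, Zephyr, 6), (SEA, 23, black, 11, Alpha, 3), (SEA, 23, black, 11, Alpha, 7), (SEA, 23, blue, 14, Nova, 3), (SEA, 23, blue, 14, Nova, 7), (SEA, 23, blue, 16, Delta, 3), (SEA, 23, blue, 16, Delta, 7), (SEA, 23, blue, 29, Vega, 3), (SEA, 23, blue, 29, Vega, 7)}
Natural join on pname: {(CHI, 6, white, 11, Beta, 11, Eve), (CHI, 6, white, 11, Beta, 11, Lee), (CHI, 6, white, 11, Beta, 11, Quin), (CHI, 6, white, 11, Beta, 29, Eve), (CHI, 6, white, 11, Beta, 29, Lee), (CHI, 6, white, 11, Beta, 29, Quin), (CHI, 6, white, 11, Beta, 31, Eve), (CHI, 6, white, 11, Beta, 31, Lee), (CHI, 6, white, 11, Beta, 31, Quin), (CHI, 6, white, 11, Beta, 5, Eve), (CHI, 6, white, 11, Beta, 5, Lee), (CHI, 6, white, 11, Beta, 5, Quin), (CHI, 6, white, 11, Beta, 6, Eve), (CHI, 6, white, 11, Beta, 6, Lee), (CHI, 6, white, 11, Beta, 6, Quin), (SEA, 23, black, 11, Alpha, 3, Sam), (SEA, 23, black, 11, Alpha, 7, Sam), (SEA, 23, blue, 14, Nova, 3, Bo), (SEA, 23, blue, 14, Nova, 7, Bo)}
π_{pname, qty} gives {(Alpha, 3), (Alpha, 7), (Beta, 11), (Beta, 29), (Beta, 31), (Beta, 5), (Beta, 6), (Nova, 3), (Nova, 7)} (10 duplicate(s) eliminated).

{(Alpha, 3), (Alpha, 7), (Beta, 11), (Beta, 29), (Beta, 31), (Beta, 5), (Beta, 6), (Nova, 3), (Nova, 7)}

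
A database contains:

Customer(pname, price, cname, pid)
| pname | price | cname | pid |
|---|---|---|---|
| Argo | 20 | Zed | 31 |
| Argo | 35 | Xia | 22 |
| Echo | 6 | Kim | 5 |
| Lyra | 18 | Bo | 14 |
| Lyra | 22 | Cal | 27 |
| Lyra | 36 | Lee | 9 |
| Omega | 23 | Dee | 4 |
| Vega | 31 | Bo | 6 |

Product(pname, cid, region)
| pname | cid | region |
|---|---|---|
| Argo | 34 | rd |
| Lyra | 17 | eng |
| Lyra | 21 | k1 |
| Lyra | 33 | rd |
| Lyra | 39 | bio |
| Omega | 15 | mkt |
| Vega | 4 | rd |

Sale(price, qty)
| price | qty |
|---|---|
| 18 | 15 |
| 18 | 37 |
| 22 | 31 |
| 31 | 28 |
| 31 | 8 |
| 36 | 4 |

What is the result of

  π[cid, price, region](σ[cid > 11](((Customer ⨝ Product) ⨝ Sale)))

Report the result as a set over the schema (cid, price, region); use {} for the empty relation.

{(17, 18, eng), (17, 22, eng), (17, 36, eng), (21, 18, k1), (21, 22, k1), (21, 36, k1), (33, 18, rd), (33, 22, rd), (33, 36, rd), (39, 18, bio), (39, 22, bio), (39, 36, bio)}

Natural join on pname: {(Argo, 20, Zed, 31, 34, rd), (Argo, 35, Xia, 22, 34, rd), (Lyra, 18, Bo, 14, 17, eng), (Lyra, 18, Bo, 14, 21, k1), (Lyra, 18, Bo, 14, 33, rd), (Lyra, 18, Bo, 14, 39, bio), (Lyra, 22, Cal, 27, 17, eng), (Lyra, 22, Cal, 27, 21, k1), (Lyra, 22, Cal, 27, 33, rd), (Lyra, 22, Cal, 27, 39, bio), (Lyra, 36, Lee, 9, 17, eng), (Lyra, 36, Lee, 9, 21, k1), (Lyra, 36, Lee, 9, 33, rd), (Lyra, 36, Lee, 9, 39, bio), (Omega, 23, Dee, 4, 15, mkt), (Vega, 31, Bo, 6, 4, rd)}
Natural join on price: {(Lyra, 18, Bo, 14, 17, eng, 15), (Lyra, 18, Bo, 14, 17, eng, 37), (Lyra, 18, Bo, 14, 21, k1, 15), (Lyra, 18, Bo, 14, 21, k1, 37), (Lyra, 18, Bo, 14, 33, rd, 15), (Lyra, 18, Bo, 14, 33, rd, 37), (Lyra, 18, Bo, 14, 39, bio, 15), (Lyra, 18, Bo, 14, 39, bio, 37), (Lyra, 22, Cal, 27, 17, eng, 31), (Lyra, 22, Cal, 27, 21, k1, 31), (Lyra, 22, Cal, 27, 33, rd, 31), (Lyra, 22, Cal, 27, 39, bio, 31), (Lyra, 36, Lee, 9, 17, eng, 4), (Lyra, 36, Lee, 9, 21, k1, 4), (Lyra, 36, Lee, 9, 33, rd, 4), (Lyra, 36, Lee, 9, 39, bio, 4), (Vega, 31, Bo, 6, 4, rd, 28), (Vega, 31, Bo, 6, 4, rd, 8)}
Filtering on cid > 11 leaves {(Lyra, 18, Bo, 14, 17, eng, 15), (Lyra, 18, Bo, 14, 17, eng, 37), (Lyra, 18, Bo, 14, 21, k1, 15), (Lyra, 18, Bo, 14, 21, k1, 37), (Lyra, 18, Bo, 14, 33, rd, 15), (Lyra, 18, Bo, 14, 33, rd, 37), (Lyra, 18, Bo, 14, 39, bio, 15), (Lyra, 18, Bo, 14, 39, bio, 37), (Lyra, 22, Cal, 27, 17, eng, 31), (Lyra, 22, Cal, 27, 21, k1, 31), (Lyra, 22, Cal, 27, 33, rd, 31), (Lyra, 22, Cal, 27, 39, bio, 31), (Lyra, 36, Lee, 9, 17, eng, 4), (Lyra, 36, Lee, 9, 21, k1, 4), (Lyra, 36, Lee, 9, 33, rd, 4), (Lyra, 36, Lee, 9, 39, bio, 4)}.
π_{cid, price, region} gives {(17, 18, eng), (17, 22, eng), (17, 36, eng), (21, 18, k1), (21, 22, k1), (21, 36, k1), (33, 18, rd), (33, 22, rd), (33, 36, rd), (39, 18, bio), (39, 22, bio), (39, 36, bio)} (4 duplicate(s) eliminated).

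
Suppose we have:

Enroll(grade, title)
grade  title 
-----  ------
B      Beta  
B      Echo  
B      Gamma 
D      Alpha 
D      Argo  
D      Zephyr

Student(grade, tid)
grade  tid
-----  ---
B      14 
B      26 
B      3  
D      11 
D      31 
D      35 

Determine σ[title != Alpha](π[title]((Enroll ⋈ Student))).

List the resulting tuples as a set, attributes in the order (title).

{Argo, Beta, Echo, Gamma, Zephyr}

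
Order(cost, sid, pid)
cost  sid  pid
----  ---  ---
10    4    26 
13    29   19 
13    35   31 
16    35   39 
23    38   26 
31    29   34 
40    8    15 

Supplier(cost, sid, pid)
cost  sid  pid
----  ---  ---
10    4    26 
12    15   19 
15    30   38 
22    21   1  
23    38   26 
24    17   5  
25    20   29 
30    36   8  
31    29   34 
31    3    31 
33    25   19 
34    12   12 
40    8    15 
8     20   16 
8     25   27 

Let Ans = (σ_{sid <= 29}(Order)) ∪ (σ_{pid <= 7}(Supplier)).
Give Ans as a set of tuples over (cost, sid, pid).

{(10, 4, 26), (13, 29, 19), (22, 21, 1), (24, 17, 5), (31, 29, 34), (40, 8, 15)}

Apply σ_{sid <= 29}; surviving tuples: {(10, 4, 26), (13, 29, 19), (31, 29, 34), (40, 8, 15)}
Apply σ_{pid <= 7}; surviving tuples: {(22, 21, 1), (24, 17, 5)}
Taking the union: {(10, 4, 26), (13, 29, 19), (22, 21, 1), (24, 17, 5), (31, 29, 34), (40, 8, 15)}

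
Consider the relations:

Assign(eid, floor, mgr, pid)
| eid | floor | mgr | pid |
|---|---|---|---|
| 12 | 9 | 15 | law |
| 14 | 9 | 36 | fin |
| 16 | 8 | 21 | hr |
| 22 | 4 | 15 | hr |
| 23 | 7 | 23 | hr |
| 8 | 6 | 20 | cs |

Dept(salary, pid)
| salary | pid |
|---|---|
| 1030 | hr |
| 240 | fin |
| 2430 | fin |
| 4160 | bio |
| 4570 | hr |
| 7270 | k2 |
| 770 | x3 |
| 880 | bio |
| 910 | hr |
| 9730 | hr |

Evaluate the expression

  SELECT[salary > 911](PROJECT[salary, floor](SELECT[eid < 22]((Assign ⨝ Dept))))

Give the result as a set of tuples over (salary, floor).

{(1030, 8), (2430, 9), (4570, 8), (9730, 8)}

Assign ⋈ Dept (natural join on pid): {(14, 9, 36, fin, 240), (14, 9, 36, fin, 2430), (16, 8, 21, hr, 1030), (16, 8, 21, hr, 4570), (16, 8, 21, hr, 910), (16, 8, 21, hr, 9730), (22, 4, 15, hr, 1030), (22, 4, 15, hr, 4570), (22, 4, 15, hr, 910), (22, 4, 15, hr, 9730), (23, 7, 23, hr, 1030), (23, 7, 23, hr, 4570), (23, 7, 23, hr, 910), (23, 7, 23, hr, 9730)}
Filtering on eid < 22 leaves {(14, 9, 36, fin, 240), (14, 9, 36, fin, 2430), (16, 8, 21, hr, 1030), (16, 8, 21, hr, 4570), (16, 8, 21, hr, 910), (16, 8, 21, hr, 9730)}.
Projecting to salary, floor: {(1030, 8), (240, 9), (2430, 9), (4570, 8), (910, 8), (9730, 8)}
Filtering on salary > 911 leaves {(1030, 8), (2430, 9), (4570, 8), (9730, 8)}.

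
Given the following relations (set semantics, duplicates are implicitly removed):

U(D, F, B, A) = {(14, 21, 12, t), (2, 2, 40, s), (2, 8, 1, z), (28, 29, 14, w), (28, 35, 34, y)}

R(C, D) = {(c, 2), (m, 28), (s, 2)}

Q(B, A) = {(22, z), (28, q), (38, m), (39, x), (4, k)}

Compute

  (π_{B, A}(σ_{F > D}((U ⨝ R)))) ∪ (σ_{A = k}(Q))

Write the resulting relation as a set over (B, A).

Natural join on D: {(2, 2, 40, s, c), (2, 2, 40, s, s), (2, 8, 1, z, c), (2, 8, 1, z, s), (28, 29, 14, w, m), (28, 35, 34, y, m)}
Filtering on F > D leaves {(2, 8, 1, z, c), (2, 8, 1, z, s), (28, 29, 14, w, m), (28, 35, 34, y, m)}.
Projecting to B, A (1 duplicate(s) eliminated): {(1, z), (14, w), (34, y)}
Filtering on A = k leaves {(4, k)}.
Taking the union: {(1, z), (14, w), (34, y), (4, k)}

{(1, z), (14, w), (34, y), (4, k)}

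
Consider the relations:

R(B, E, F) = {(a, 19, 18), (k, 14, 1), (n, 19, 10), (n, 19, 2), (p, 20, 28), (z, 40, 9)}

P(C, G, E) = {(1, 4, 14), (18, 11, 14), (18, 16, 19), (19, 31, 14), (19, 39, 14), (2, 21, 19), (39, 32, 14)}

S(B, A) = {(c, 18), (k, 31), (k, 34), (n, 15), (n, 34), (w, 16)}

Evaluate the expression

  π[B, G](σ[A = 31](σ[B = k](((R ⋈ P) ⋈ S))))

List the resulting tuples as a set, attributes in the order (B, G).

{(k, 11), (k, 31), (k, 32), (k, 39), (k, 4)}

R ⋈ P (natural join on E): {(a, 19, 18, 18, 16), (a, 19, 18, 2, 21), (k, 14, 1, 1, 4), (k, 14, 1, 18, 11), (k, 14, 1, 19, 31), (k, 14, 1, 19, 39), (k, 14, 1, 39, 32), (n, 19, 10, 18, 16), (n, 19, 10, 2, 21), (n, 19, 2, 18, 16), (n, 19, 2, 2, 21)}
(R ⋈ P) ⋈ S (natural join on B): {(k, 14, 1, 1, 4, 31), (k, 14, 1, 1, 4, 34), (k, 14, 1, 18, 11, 31), (k, 14, 1, 18, 11, 34), (k, 14, 1, 19, 31, 31), (k, 14, 1, 19, 31, 34), (k, 14, 1, 19, 39, 31), (k, 14, 1, 19, 39, 34), (k, 14, 1, 39, 32, 31), (k, 14, 1, 39, 32, 34), (n, 19, 10, 18, 16, 15), (n, 19, 10, 18, 16, 34), (n, 19, 10, 2, 21, 15), (n, 19, 10, 2, 21, 34), (n, 19, 2, 18, 16, 15), (n, 19, 2, 18, 16, 34), (n, 19, 2, 2, 21, 15), (n, 19, 2, 2, 21, 34)}
σ[B = k]: keep tuples satisfying B = k → {(k, 14, 1, 1, 4, 31), (k, 14, 1, 1, 4, 34), (k, 14, 1, 18, 11, 31), (k, 14, 1, 18, 11, 34), (k, 14, 1, 19, 31, 31), (k, 14, 1, 19, 31, 34), (k, 14, 1, 19, 39, 31), (k, 14, 1, 19, 39, 34), (k, 14, 1, 39, 32, 31), (k, 14, 1, 39, 32, 34)}
σ[A = 31]: keep tuples satisfying A = 31 → {(k, 14, 1, 1, 4, 31), (k, 14, 1, 18, 11, 31), (k, 14, 1, 19, 31, 31), (k, 14, 1, 19, 39, 31), (k, 14, 1, 39, 32, 31)}
π_{B, G} gives {(k, 11), (k, 31), (k, 32), (k, 39), (k, 4)}.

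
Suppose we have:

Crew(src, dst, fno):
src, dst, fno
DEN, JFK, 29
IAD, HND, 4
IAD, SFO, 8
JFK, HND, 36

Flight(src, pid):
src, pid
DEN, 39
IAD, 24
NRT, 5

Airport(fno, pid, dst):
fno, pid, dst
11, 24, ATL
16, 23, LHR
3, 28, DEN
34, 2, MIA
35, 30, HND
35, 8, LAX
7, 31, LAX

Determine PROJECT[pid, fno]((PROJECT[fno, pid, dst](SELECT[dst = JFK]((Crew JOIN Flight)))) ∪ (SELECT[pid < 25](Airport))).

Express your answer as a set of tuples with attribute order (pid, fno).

Joining Crew and Flight on src yields {(DEN, JFK, 29, 39), (IAD, HND, 4, 24), (IAD, SFO, 8, 24)}.
Apply σ_{dst = JFK}; surviving tuples: {(DEN, JFK, 29, 39)}
π[fno, pid, dst]: project onto (fno, pid, dst) → {(29, 39, JFK)}
Apply σ_{pid < 25}; surviving tuples: {(11, 24, ATL), (16, 23, LHR), (34, 2, MIA), (35, 8, LAX)}
Union: {(29, 39, JFK)} with {(11, 24, ATL), (16, 23, LHR), (34, 2, MIA), (35, 8, LAX)} → {(11, 24, ATL), (16, 23, LHR), (29, 39, JFK), (34, 2, MIA), (35, 8, LAX)}
π[pid, fno]: project onto (pid, fno) → {(2, 34), (23, 16), (24, 11), (39, 29), (8, 35)}

{(2, 34), (23, 16), (24, 11), (39, 29), (8, 35)}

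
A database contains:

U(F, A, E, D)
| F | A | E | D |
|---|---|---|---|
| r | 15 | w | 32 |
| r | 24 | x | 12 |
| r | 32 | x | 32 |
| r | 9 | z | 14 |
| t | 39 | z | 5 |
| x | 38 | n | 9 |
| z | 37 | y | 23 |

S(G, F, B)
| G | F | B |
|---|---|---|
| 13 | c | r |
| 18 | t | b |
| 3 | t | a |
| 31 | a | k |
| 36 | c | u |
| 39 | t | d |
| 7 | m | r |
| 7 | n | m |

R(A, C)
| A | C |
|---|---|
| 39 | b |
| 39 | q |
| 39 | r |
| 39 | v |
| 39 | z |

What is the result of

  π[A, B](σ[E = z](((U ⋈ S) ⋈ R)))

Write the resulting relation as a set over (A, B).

Joining U and S on F yields {(t, 39, z, 5, 18, b), (t, 39, z, 5, 3, a), (t, 39, z, 5, 39, d)}.
Joining (U ⋈ S) and R on A yields {(t, 39, z, 5, 18, b, b), (t, 39, z, 5, 18, b, q), (t, 39, z, 5, 18, b, r), (t, 39, z, 5, 18, b, v), (t, 39, z, 5, 18, b, z), (t, 39, z, 5, 3, a, b), (t, 39, z, 5, 3, a, q), (t, 39, z, 5, 3, a, r), (t, 39, z, 5, 3, a, v), (t, 39, z, 5, 3, a, z), (t, 39, z, 5, 39, d, b), (t, 39, z, 5, 39, d, q), (t, 39, z, 5, 39, d, r), (t, 39, z, 5, 39, d, v), (t, 39, z, 5, 39, d, z)}.
Selection E = z: {(t, 39, z, 5, 18, b, b), (t, 39, z, 5, 18, b, q), (t, 39, z, 5, 18, b, r), (t, 39, z, 5, 18, b, v), (t, 39, z, 5, 18, b, z), (t, 39, z, 5, 3, a, b), (t, 39, z, 5, 3, a, q), (t, 39, z, 5, 3, a, r), (t, 39, z, 5, 3, a, v), (t, 39, z, 5, 3, a, z), (t, 39, z, 5, 39, d, b), (t, 39, z, 5, 39, d, q), (t, 39, z, 5, 39, d, r), (t, 39, z, 5, 39, d, v), (t, 39, z, 5, 39, d, z)}
π_{A, B} gives {(39, a), (39, b), (39, d)} (12 duplicate(s) eliminated).

{(39, a), (39, b), (39, d)}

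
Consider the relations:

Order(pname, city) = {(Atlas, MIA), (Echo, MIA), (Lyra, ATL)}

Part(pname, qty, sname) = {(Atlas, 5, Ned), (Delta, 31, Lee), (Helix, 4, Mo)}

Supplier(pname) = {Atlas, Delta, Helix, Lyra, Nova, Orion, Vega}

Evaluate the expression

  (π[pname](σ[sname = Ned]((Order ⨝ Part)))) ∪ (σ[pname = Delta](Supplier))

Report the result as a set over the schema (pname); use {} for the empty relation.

{Atlas, Delta}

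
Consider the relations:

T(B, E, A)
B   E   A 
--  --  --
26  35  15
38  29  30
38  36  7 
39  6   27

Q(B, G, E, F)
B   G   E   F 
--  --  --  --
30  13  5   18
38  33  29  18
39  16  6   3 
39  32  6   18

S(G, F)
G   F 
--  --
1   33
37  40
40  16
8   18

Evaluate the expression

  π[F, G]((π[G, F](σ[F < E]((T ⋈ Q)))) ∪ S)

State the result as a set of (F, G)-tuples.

Joining T and Q on B, E yields {(38, 29, 30, 33, 18), (39, 6, 27, 16, 3), (39, 6, 27, 32, 18)}.
σ[F < E]: keep tuples satisfying F < E → {(38, 29, 30, 33, 18), (39, 6, 27, 16, 3)}
Keep only column(s) G, F: {(16, 3), (33, 18)}
Taking the union: {(1, 33), (16, 3), (33, 18), (37, 40), (40, 16), (8, 18)}
Keep only column(s) F, G: {(16, 40), (18, 33), (18, 8), (3, 16), (33, 1), (40, 37)}

{(16, 40), (18, 33), (18, 8), (3, 16), (33, 1), (40, 37)}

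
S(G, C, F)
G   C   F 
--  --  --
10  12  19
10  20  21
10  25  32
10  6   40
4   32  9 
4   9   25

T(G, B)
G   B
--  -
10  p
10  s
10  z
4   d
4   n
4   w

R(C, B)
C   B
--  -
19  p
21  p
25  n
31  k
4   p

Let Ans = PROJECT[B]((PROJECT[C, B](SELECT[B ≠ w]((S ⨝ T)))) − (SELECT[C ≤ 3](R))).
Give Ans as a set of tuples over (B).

{d, n, p, s, z}

S ⋈ T (natural join on G): {(10, 12, 19, p), (10, 12, 19, s), (10, 12, 19, z), (10, 20, 21, p), (10, 20, 21, s), (10, 20, 21, z), (10, 25, 32, p), (10, 25, 32, s), (10, 25, 32, z), (10, 6, 40, p), (10, 6, 40, s), (10, 6, 40, z), (4, 32, 9, d), (4, 32, 9, n), (4, 32, 9, w), (4, 9, 25, d), (4, 9, 25, n), (4, 9, 25, w)}
Filtering on B ≠ w leaves {(10, 12, 19, p), (10, 12, 19, s), (10, 12, 19, z), (10, 20, 21, p), (10, 20, 21, s), (10, 20, 21, z), (10, 25, 32, p), (10, 25, 32, s), (10, 25, 32, z), (10, 6, 40, p), (10, 6, 40, s), (10, 6, 40, z), (4, 32, 9, d), (4, 32, 9, n), (4, 9, 25, d), (4, 9, 25, n)}.
Keep only column(s) C, B: {(12, p), (12, s), (12, z), (20, p), (20, s), (20, z), (25, p), (25, s), (25, z), (32, d), (32, n), (6, p), (6, s), (6, z), (9, d), (9, n)}
Filtering on C ≤ 3 leaves {}.
Taking the difference: {(12, p), (12, s), (12, z), (20, p), (20, s), (20, z), (25, p), (25, s), (25, z), (32, d), (32, n), (6, p), (6, s), (6, z), (9, d), (9, n)}
Keep only column(s) B (11 duplicate(s) eliminated): {d, n, p, s, z}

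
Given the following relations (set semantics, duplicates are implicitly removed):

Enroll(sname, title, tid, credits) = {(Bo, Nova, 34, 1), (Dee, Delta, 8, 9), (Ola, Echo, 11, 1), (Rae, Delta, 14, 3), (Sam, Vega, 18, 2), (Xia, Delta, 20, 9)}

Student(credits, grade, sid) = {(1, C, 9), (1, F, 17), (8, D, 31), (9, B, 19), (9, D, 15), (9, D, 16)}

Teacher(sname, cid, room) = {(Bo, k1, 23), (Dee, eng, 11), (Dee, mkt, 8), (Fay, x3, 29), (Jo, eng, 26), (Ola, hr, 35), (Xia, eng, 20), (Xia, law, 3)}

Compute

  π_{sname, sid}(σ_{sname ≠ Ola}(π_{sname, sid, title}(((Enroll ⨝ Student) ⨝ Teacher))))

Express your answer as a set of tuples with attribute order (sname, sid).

Natural join on credits: {(Bo, Nova, 34, 1, C, 9), (Bo, Nova, 34, 1, F, 17), (Dee, Delta, 8, 9, B, 19), (Dee, Delta, 8, 9, D, 15), (Dee, Delta, 8, 9, D, 16), (Ola, Echo, 11, 1, C, 9), (Ola, Echo, 11, 1, F, 17), (Xia, Delta, 20, 9, B, 19), (Xia, Delta, 20, 9, D, 15), (Xia, Delta, 20, 9, D, 16)}
Natural join on sname: {(Bo, Nova, 34, 1, C, 9, k1, 23), (Bo, Nova, 34, 1, F, 17, k1, 23), (Dee, Delta, 8, 9, B, 19, eng, 11), (Dee, Delta, 8, 9, B, 19, mkt, 8), (Dee, Delta, 8, 9, D, 15, eng, 11), (Dee, Delta, 8, 9, D, 15, mkt, 8), (Dee, Delta, 8, 9, D, 16, eng, 11), (Dee, Delta, 8, 9, D, 16, mkt, 8), (Ola, Echo, 11, 1, C, 9, hr, 35), (Ola, Echo, 11, 1, F, 17, hr, 35), (Xia, Delta, 20, 9, B, 19, eng, 20), (Xia, Delta, 20, 9, B, 19, law, 3), (Xia, Delta, 20, 9, D, 15, eng, 20), (Xia, Delta, 20, 9, D, 15, law, 3), (Xia, Delta, 20, 9, D, 16, eng, 20), (Xia, Delta, 20, 9, D, 16, law, 3)}
π[sname, sid, title]: project onto (sname, sid, title) (6 duplicate(s) eliminated) → {(Bo, 17, Nova), (Bo, 9, Nova), (Dee, 15, Delta), (Dee, 16, Delta), (Dee, 19, Delta), (Ola, 17, Echo), (Ola, 9, Echo), (Xia, 15, Delta), (Xia, 16, Delta), (Xia, 19, Delta)}
σ[sname ≠ Ola]: keep tuples satisfying sname ≠ Ola → {(Bo, 17, Nova), (Bo, 9, Nova), (Dee, 15, Delta), (Dee, 16, Delta), (Dee, 19, Delta), (Xia, 15, Delta), (Xia, 16, Delta), (Xia, 19, Delta)}
π[sname, sid]: project onto (sname, sid) → {(Bo, 17), (Bo, 9), (Dee, 15), (Dee, 16), (Dee, 19), (Xia, 15), (Xia, 16), (Xia, 19)}

{(Bo, 17), (Bo, 9), (Dee, 15), (Dee, 16), (Dee, 19), (Xia, 15), (Xia, 16), (Xia, 19)}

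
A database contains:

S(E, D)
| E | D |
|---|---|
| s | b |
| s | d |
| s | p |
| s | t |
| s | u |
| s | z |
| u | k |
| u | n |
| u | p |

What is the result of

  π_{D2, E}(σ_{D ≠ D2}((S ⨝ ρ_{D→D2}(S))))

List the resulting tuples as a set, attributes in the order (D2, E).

{(b, s), (d, s), (k, u), (n, u), (p, s), (p, u), (t, s), (u, s), (z, s)}

ρ[D→D2]: schema becomes (E, D2); tuples unchanged.
S ⋈ ρ_{D→D2}(S) (natural join on E): {(s, b, b), (s, b, d), (s, b, p), (s, b, t), (s, b, u), (s, b, z), (s, d, b), (s, d, d), (s, d, p), (s, d, t), (s, d, u), (s, d, z), (s, p, b), (s, p, d), (s, p, p), (s, p, t), (s, p, u), (s, p, z), (s, t, b), (s, t, d), (s, t, p), (s, t, t), (s, t, u), (s, t, z), (s, u, b), (s, u, d), (s, u, p), (s, u, t), (s, u, u), (s, u, z), (s, z, b), (s, z, d), (s, z, p), (s, z, t), (s, z, u), (s, z, z), (u, k, k), (u, k, n), (u, k, p), (u, n, k), (u, n, n), (u, n, p), (u, p, k), (u, p, n), (u, p, p)}
Apply σ_{D ≠ D2}; surviving tuples: {(s, b, d), (s, b, p), (s, b, t), (s, b, u), (s, b, z), (s, d, b), (s, d, p), (s, d, t), (s, d, u), (s, d, z), (s, p, b), (s, p, d), (s, p, t), (s, p, u), (s, p, z), (s, t, b), (s, t, d), (s, t, p), (s, t, u), (s, t, z), (s, u, b), (s, u, d), (s, u, p), (s, u, t), (s, u, z), (s, z, b), (s, z, d), (s, z, p), (s, z, t), (s, z, u), (u, k, n), (u, k, p), (u, n, k), (u, n, p), (u, p, k), (u, p, n)}
Projecting to D2, E (27 duplicate(s) eliminated): {(b, s), (d, s), (k, u), (n, u), (p, s), (p, u), (t, s), (u, s), (z, s)}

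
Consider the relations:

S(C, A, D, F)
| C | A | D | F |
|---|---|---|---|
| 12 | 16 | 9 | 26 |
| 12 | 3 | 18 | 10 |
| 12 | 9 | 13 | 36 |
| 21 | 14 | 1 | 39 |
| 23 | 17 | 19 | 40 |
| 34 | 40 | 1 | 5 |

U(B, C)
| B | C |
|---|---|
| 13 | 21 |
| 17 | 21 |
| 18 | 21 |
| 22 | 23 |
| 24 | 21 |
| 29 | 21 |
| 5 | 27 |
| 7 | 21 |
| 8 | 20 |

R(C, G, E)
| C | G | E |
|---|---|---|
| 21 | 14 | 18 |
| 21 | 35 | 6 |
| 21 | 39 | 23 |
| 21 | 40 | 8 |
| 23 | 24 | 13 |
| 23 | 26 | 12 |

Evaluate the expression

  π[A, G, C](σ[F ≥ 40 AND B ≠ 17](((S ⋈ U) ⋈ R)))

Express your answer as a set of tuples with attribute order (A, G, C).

S ⋈ U (natural join on C): {(21, 14, 1, 39, 13), (21, 14, 1, 39, 17), (21, 14, 1, 39, 18), (21, 14, 1, 39, 24), (21, 14, 1, 39, 29), (21, 14, 1, 39, 7), (23, 17, 19, 40, 22)}
(S ⋈ U) ⋈ R (natural join on C): {(21, 14, 1, 39, 13, 14, 18), (21, 14, 1, 39, 13, 35, 6), (21, 14, 1, 39, 13, 39, 23), (21, 14, 1, 39, 13, 40, 8), (21, 14, 1, 39, 17, 14, 18), (21, 14, 1, 39, 17, 35, 6), (21, 14, 1, 39, 17, 39, 23), (21, 14, 1, 39, 17, 40, 8), (21, 14, 1, 39, 18, 14, 18), (21, 14, 1, 39, 18, 35, 6), (21, 14, 1, 39, 18, 39, 23), (21, 14, 1, 39, 18, 40, 8), (21, 14, 1, 39, 24, 14, 18), (21, 14, 1, 39, 24, 35, 6), (21, 14, 1, 39, 24, 39, 23), (21, 14, 1, 39, 24, 40, 8), (21, 14, 1, 39, 29, 14, 18), (21, 14, 1, 39, 29, 35, 6), (21, 14, 1, 39, 29, 39, 23), (21, 14, 1, 39, 29, 40, 8), (21, 14, 1, 39, 7, 14, 18), (21, 14, 1, 39, 7, 35, 6), (21, 14, 1, 39, 7, 39, 23), (21, 14, 1, 39, 7, 40, 8), (23, 17, 19, 40, 22, 24, 13), (23, 17, 19, 40, 22, 26, 12)}
σ[F ≥ 40 AND B ≠ 17]: keep tuples satisfying F ≥ 40 AND B ≠ 17 → {(23, 17, 19, 40, 22, 24, 13), (23, 17, 19, 40, 22, 26, 12)}
π[A, G, C]: project onto (A, G, C) → {(17, 24, 23), (17, 26, 23)}

{(17, 24, 23), (17, 26, 23)}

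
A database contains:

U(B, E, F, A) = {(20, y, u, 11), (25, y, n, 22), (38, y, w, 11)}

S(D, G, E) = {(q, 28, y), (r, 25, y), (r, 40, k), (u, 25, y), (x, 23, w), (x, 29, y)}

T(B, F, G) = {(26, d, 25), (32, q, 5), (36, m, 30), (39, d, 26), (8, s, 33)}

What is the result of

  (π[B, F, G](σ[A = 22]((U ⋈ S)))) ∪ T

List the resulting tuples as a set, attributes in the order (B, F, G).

Natural join on E: {(20, y, u, 11, q, 28), (20, y, u, 11, r, 25), (20, y, u, 11, u, 25), (20, y, u, 11, x, 29), (25, y, n, 22, q, 28), (25, y, n, 22, r, 25), (25, y, n, 22, u, 25), (25, y, n, 22, x, 29), (38, y, w, 11, q, 28), (38, y, w, 11, r, 25), (38, y, w, 11, u, 25), (38, y, w, 11, x, 29)}
σ[A = 22]: keep tuples satisfying A = 22 → {(25, y, n, 22, q, 28), (25, y, n, 22, r, 25), (25, y, n, 22, u, 25), (25, y, n, 22, x, 29)}
Projecting to B, F, G (1 duplicate(s) eliminated): {(25, n, 25), (25, n, 28), (25, n, 29)}
Set union of the two operands is {(25, n, 25), (25, n, 28), (25, n, 29), (26, d, 25), (32, q, 5), (36, m, 30), (39, d, 26), (8, s, 33)}.

{(25, n, 25), (25, n, 28), (25, n, 29), (26, d, 25), (32, q, 5), (36, m, 30), (39, d, 26), (8, s, 33)}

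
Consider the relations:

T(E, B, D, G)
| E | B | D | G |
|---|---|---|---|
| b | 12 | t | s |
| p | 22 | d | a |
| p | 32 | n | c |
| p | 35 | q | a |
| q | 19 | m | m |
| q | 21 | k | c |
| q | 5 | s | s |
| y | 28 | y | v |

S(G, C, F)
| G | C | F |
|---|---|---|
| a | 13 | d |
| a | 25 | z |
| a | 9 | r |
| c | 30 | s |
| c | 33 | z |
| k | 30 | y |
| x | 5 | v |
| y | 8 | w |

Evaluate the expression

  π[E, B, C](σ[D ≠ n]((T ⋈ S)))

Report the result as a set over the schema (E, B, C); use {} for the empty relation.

{(p, 22, 13), (p, 22, 25), (p, 22, 9), (p, 35, 13), (p, 35, 25), (p, 35, 9), (q, 21, 30), (q, 21, 33)}

T ⋈ S (natural join on G): {(p, 22, d, a, 13, d), (p, 22, d, a, 25, z), (p, 22, d, a, 9, r), (p, 32, n, c, 30, s), (p, 32, n, c, 33, z), (p, 35, q, a, 13, d), (p, 35, q, a, 25, z), (p, 35, q, a, 9, r), (q, 21, k, c, 30, s), (q, 21, k, c, 33, z)}
Selection D ≠ n: {(p, 22, d, a, 13, d), (p, 22, d, a, 25, z), (p, 22, d, a, 9, r), (p, 35, q, a, 13, d), (p, 35, q, a, 25, z), (p, 35, q, a, 9, r), (q, 21, k, c, 30, s), (q, 21, k, c, 33, z)}
π_{E, B, C} gives {(p, 22, 13), (p, 22, 25), (p, 22, 9), (p, 35, 13), (p, 35, 25), (p, 35, 9), (q, 21, 30), (q, 21, 33)}.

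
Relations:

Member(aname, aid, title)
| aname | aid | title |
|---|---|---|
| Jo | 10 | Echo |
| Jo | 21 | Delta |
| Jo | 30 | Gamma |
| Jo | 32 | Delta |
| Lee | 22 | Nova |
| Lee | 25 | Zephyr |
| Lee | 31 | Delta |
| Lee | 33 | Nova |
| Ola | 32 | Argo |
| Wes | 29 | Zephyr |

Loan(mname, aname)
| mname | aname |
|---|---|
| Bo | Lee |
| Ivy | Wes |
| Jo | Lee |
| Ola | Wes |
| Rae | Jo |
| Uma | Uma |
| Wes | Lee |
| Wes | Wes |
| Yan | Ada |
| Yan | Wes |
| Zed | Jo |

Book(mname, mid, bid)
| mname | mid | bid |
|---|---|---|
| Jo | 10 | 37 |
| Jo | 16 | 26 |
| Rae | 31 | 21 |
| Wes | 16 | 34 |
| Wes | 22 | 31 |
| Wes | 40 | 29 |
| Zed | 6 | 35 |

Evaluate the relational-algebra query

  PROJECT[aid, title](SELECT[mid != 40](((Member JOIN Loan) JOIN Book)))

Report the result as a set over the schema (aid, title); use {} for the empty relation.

Joining Member and Loan on aname yields {(Jo, 10, Echo, Rae), (Jo, 10, Echo, Zed), (Jo, 21, Delta, Rae), (Jo, 21, Delta, Zed), (Jo, 30, Gamma, Rae), (Jo, 30, Gamma, Zed), (Jo, 32, Delta, Rae), (Jo, 32, Delta, Zed), (Lee, 22, Nova, Bo), (Lee, 22, Nova, Jo), (Lee, 22, Nova, Wes), (Lee, 25, Zephyr, Bo), (Lee, 25, Zephyr, Jo), (Lee, 25, Zephyr, Wes), (Lee, 31, Delta, Bo), (Lee, 31, Delta, Jo), (Lee, 31, Delta, Wes), (Lee, 33, Nova, Bo), (Lee, 33, Nova, Jo), (Lee, 33, Nova, Wes), (Wes, 29, Zephyr, Ivy), (Wes, 29, Zephyr, Ola), (Wes, 29, Zephyr, Wes), (Wes, 29, Zephyr, Yan)}.
Joining (Member JOIN Loan) and Book on mname yields {(Jo, 10, Echo, Rae, 31, 21), (Jo, 10, Echo, Zed, 6, 35), (Jo, 21, Delta, Rae, 31, 21), (Jo, 21, Delta, Zed, 6, 35), (Jo, 30, Gamma, Rae, 31, 21), (Jo, 30, Gamma, Zed, 6, 35), (Jo, 32, Delta, Rae, 31, 21), (Jo, 32, Delta, Zed, 6, 35), (Lee, 22, Nova, Jo, 10, 37), (Lee, 22, Nova, Jo, 16, 26), (Lee, 22, Nova, Wes, 16, 34), (Lee, 22, Nova, Wes, 22, 31), (Lee, 22, Nova, Wes, 40, 29), (Lee, 25, Zephyr, Jo, 10, 37), (Lee, 25, Zephyr, Jo, 16, 26), (Lee, 25, Zephyr, Wes, 16, 34), (Lee, 25, Zephyr, Wes, 22, 31), (Lee, 25, Zephyr, Wes, 40, 29), (Lee, 31, Delta, Jo, 10, 37), (Lee, 31, Delta, Jo, 16, 26), (Lee, 31, Delta, Wes, 16, 34), (Lee, 31, Delta, Wes, 22, 31), (Lee, 31, Delta, Wes, 40, 29), (Lee, 33, Nova, Jo, 10, 37), (Lee, 33, Nova, Jo, 16, 26), (Lee, 33, Nova, Wes, 16, 34), (Lee, 33, Nova, Wes, 22, 31), (Lee, 33, Nova, Wes, 40, 29), (Wes, 29, Zephyr, Wes, 16, 34), (Wes, 29, Zephyr, Wes, 22, 31), (Wes, 29, Zephyr, Wes, 40, 29)}.
Filtering on mid != 40 leaves {(Jo, 10, Echo, Rae, 31, 21), (Jo, 10, Echo, Zed, 6, 35), (Jo, 21, Delta, Rae, 31, 21), (Jo, 21, Delta, Zed, 6, 35), (Jo, 30, Gamma, Rae, 31, 21), (Jo, 30, Gamma, Zed, 6, 35), (Jo, 32, Delta, Rae, 31, 21), (Jo, 32, Delta, Zed, 6, 35), (Lee, 22, Nova, Jo, 10, 37), (Lee, 22, Nova, Jo, 16, 26), (Lee, 22, Nova, Wes, 16, 34), (Lee, 22, Nova, Wes, 22, 31), (Lee, 25, Zephyr, Jo, 10, 37), (Lee, 25, Zephyr, Jo, 16, 26), (Lee, 25, Zephyr, Wes, 16, 34), (Lee, 25, Zephyr, Wes, 22, 31), (Lee, 31, Delta, Jo, 10, 37), (Lee, 31, Delta, Jo, 16, 26), (Lee, 31, Delta, Wes, 16, 34), (Lee, 31, Delta, Wes, 22, 31), (Lee, 33, Nova, Jo, 10, 37), (Lee, 33, Nova, Jo, 16, 26), (Lee, 33, Nova, Wes, 16, 34), (Lee, 33, Nova, Wes, 22, 31), (Wes, 29, Zephyr, Wes, 16, 34), (Wes, 29, Zephyr, Wes, 22, 31)}.
Keep only column(s) aid, title (17 duplicate(s) eliminated): {(10, Echo), (21, Delta), (22, Nova), (25, Zephyr), (29, Zephyr), (30, Gamma), (31, Delta), (32, Delta), (33, Nova)}

{(10, Echo), (21, Delta), (22, Nova), (25, Zephyr), (29, Zephyr), (30, Gamma), (31, Delta), (32, Delta), (33, Nova)}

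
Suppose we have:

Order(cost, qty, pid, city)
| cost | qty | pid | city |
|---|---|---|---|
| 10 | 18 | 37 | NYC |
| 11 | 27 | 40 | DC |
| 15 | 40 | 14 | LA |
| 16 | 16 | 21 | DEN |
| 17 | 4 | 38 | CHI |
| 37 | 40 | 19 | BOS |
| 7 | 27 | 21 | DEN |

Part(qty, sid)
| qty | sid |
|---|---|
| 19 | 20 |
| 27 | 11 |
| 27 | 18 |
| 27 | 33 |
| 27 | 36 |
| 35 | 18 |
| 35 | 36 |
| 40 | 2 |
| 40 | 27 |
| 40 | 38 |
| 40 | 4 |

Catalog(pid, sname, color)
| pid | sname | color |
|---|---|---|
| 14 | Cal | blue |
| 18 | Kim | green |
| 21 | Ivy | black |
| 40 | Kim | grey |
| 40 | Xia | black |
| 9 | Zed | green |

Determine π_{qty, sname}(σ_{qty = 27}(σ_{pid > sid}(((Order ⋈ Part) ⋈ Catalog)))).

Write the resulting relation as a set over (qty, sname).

Order ⋈ Part (natural join on qty): {(11, 27, 40, DC, 11), (11, 27, 40, DC, 18), (11, 27, 40, DC, 33), (11, 27, 40, DC, 36), (15, 40, 14, LA, 2), (15, 40, 14, LA, 27), (15, 40, 14, LA, 38), (15, 40, 14, LA, 4), (37, 40, 19, BOS, 2), (37, 40, 19, BOS, 27), (37, 40, 19, BOS, 38), (37, 40, 19, BOS, 4), (7, 27, 21, DEN, 11), (7, 27, 21, DEN, 18), (7, 27, 21, DEN, 33), (7, 27, 21, DEN, 36)}
(Order ⋈ Part) ⋈ Catalog (natural join on pid): {(11, 27, 40, DC, 11, Kim, grey), (11, 27, 40, DC, 11, Xia, black), (11, 27, 40, DC, 18, Kim, grey), (11, 27, 40, DC, 18, Xia, black), (11, 27, 40, DC, 33, Kim, grey), (11, 27, 40, DC, 33, Xia, black), (11, 27, 40, DC, 36, Kim, grey), (11, 27, 40, DC, 36, Xia, black), (15, 40, 14, LA, 2, Cal, blue), (15, 40, 14, LA, 27, Cal, blue), (15, 40, 14, LA, 38, Cal, blue), (15, 40, 14, LA, 4, Cal, blue), (7, 27, 21, DEN, 11, Ivy, black), (7, 27, 21, DEN, 18, Ivy, black), (7, 27, 21, DEN, 33, Ivy, black), (7, 27, 21, DEN, 36, Ivy, black)}
Selection pid > sid: {(11, 27, 40, DC, 11, Kim, grey), (11, 27, 40, DC, 11, Xia, black), (11, 27, 40, DC, 18, Kim, grey), (11, 27, 40, DC, 18, Xia, black), (11, 27, 40, DC, 33, Kim, grey), (11, 27, 40, DC, 33, Xia, black), (11, 27, 40, DC, 36, Kim, grey), (11, 27, 40, DC, 36, Xia, black), (15, 40, 14, LA, 2, Cal, blue), (15, 40, 14, LA, 4, Cal, blue), (7, 27, 21, DEN, 11, Ivy, black), (7, 27, 21, DEN, 18, Ivy, black)}
Selection qty = 27: {(11, 27, 40, DC, 11, Kim, grey), (11, 27, 40, DC, 11, Xia, black), (11, 27, 40, DC, 18, Kim, grey), (11, 27, 40, DC, 18, Xia, black), (11, 27, 40, DC, 33, Kim, grey), (11, 27, 40, DC, 33, Xia, black), (11, 27, 40, DC, 36, Kim, grey), (11, 27, 40, DC, 36, Xia, black), (7, 27, 21, DEN, 11, Ivy, black), (7, 27, 21, DEN, 18, Ivy, black)}
π_{qty, sname} gives {(27, Ivy), (27, Kim), (27, Xia)} (7 duplicate(s) eliminated).

{(27, Ivy), (27, Kim), (27, Xia)}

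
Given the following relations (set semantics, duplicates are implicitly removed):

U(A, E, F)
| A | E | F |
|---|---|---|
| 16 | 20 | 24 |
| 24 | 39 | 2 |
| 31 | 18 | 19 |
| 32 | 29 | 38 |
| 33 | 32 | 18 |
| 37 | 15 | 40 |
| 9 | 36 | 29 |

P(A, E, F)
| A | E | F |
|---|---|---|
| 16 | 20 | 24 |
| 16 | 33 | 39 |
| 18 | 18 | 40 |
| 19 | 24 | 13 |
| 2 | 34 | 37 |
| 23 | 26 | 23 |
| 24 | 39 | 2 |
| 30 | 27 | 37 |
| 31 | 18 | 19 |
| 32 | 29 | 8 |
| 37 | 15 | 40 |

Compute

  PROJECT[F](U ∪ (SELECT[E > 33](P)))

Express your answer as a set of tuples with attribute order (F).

{18, 19, 2, 24, 29, 37, 38, 40}

Filtering on E > 33 leaves {(2, 34, 37), (24, 39, 2)}.
Taking the union: {(16, 20, 24), (2, 34, 37), (24, 39, 2), (31, 18, 19), (32, 29, 38), (33, 32, 18), (37, 15, 40), (9, 36, 29)}
π[F]: project onto (F) → {18, 19, 2, 24, 29, 37, 38, 40}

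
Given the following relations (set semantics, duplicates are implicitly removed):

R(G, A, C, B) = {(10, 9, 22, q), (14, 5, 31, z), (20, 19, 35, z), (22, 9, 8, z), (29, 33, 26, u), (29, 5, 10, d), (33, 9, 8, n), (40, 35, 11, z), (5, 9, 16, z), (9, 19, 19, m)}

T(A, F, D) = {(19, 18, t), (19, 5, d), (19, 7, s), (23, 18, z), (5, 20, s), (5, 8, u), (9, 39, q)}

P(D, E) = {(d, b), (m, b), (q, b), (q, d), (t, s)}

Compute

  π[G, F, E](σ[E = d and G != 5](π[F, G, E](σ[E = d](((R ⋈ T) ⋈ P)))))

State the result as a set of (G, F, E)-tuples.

{(10, 39, d), (22, 39, d), (33, 39, d)}

Joining R and T on A yields {(10, 9, 22, q, 39, q), (14, 5, 31, z, 20, s), (14, 5, 31, z, 8, u), (20, 19, 35, z, 18, t), (20, 19, 35, z, 5, d), (20, 19, 35, z, 7, s), (22, 9, 8, z, 39, q), (29, 5, 10, d, 20, s), (29, 5, 10, d, 8, u), (33, 9, 8, n, 39, q), (5, 9, 16, z, 39, q), (9, 19, 19, m, 18, t), (9, 19, 19, m, 5, d), (9, 19, 19, m, 7, s)}.
Joining (R ⋈ T) and P on D yields {(10, 9, 22, q, 39, q, b), (10, 9, 22, q, 39, q, d), (20, 19, 35, z, 18, t, s), (20, 19, 35, z, 5, d, b), (22, 9, 8, z, 39, q, b), (22, 9, 8, z, 39, q, d), (33, 9, 8, n, 39, q, b), (33, 9, 8, n, 39, q, d), (5, 9, 16, z, 39, q, b), (5, 9, 16, z, 39, q, d), (9, 19, 19, m, 18, t, s), (9, 19, 19, m, 5, d, b)}.
Selection E = d: {(10, 9, 22, q, 39, q, d), (22, 9, 8, z, 39, q, d), (33, 9, 8, n, 39, q, d), (5, 9, 16, z, 39, q, d)}
π[F, G, E]: project onto (F, G, E) → {(39, 10, d), (39, 22, d), (39, 33, d), (39, 5, d)}
Selection E = d and G != 5: {(39, 10, d), (39, 22, d), (39, 33, d)}
π[G, F, E]: project onto (G, F, E) → {(10, 39, d), (22, 39, d), (33, 39, d)}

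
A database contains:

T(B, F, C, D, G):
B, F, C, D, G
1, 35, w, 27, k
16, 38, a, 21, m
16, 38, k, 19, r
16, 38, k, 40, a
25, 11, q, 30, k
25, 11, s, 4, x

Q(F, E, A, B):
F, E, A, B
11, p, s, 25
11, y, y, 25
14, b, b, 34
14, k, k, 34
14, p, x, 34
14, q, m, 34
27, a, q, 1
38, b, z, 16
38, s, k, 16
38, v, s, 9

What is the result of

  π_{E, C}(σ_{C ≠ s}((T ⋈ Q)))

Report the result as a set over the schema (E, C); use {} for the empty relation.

T ⋈ Q (natural join on B, F): {(16, 38, a, 21, m, b, z), (16, 38, a, 21, m, s, k), (16, 38, k, 19, r, b, z), (16, 38, k, 19, r, s, k), (16, 38, k, 40, a, b, z), (16, 38, k, 40, a, s, k), (25, 11, q, 30, k, p, s), (25, 11, q, 30, k, y, y), (25, 11, s, 4, x, p, s), (25, 11, s, 4, x, y, y)}
Filtering on C ≠ s leaves {(16, 38, a, 21, m, b, z), (16, 38, a, 21, m, s, k), (16, 38, k, 19, r, b, z), (16, 38, k, 19, r, s, k), (16, 38, k, 40, a, b, z), (16, 38, k, 40, a, s, k), (25, 11, q, 30, k, p, s), (25, 11, q, 30, k, y, y)}.
π[E, C]: project onto (E, C) (2 duplicate(s) eliminated) → {(b, a), (b, k), (p, q), (s, a), (s, k), (y, q)}

{(b, a), (b, k), (p, q), (s, a), (s, k), (y, q)}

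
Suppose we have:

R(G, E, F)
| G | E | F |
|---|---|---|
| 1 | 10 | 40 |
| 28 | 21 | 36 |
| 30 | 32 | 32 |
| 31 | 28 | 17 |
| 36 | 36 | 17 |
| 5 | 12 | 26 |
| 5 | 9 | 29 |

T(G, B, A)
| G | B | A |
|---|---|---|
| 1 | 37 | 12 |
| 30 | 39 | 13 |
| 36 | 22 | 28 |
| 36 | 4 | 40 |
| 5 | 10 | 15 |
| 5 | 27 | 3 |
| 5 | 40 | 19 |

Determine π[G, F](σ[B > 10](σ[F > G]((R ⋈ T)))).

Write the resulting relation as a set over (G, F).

R ⋈ T (natural join on G): {(1, 10, 40, 37, 12), (30, 32, 32, 39, 13), (36, 36, 17, 22, 28), (36, 36, 17, 4, 40), (5, 12, 26, 10, 15), (5, 12, 26, 27, 3), (5, 12, 26, 40, 19), (5, 9, 29, 10, 15), (5, 9, 29, 27, 3), (5, 9, 29, 40, 19)}
Selection F > G: {(1, 10, 40, 37, 12), (30, 32, 32, 39, 13), (5, 12, 26, 10, 15), (5, 12, 26, 27, 3), (5, 12, 26, 40, 19), (5, 9, 29, 10, 15), (5, 9, 29, 27, 3), (5, 9, 29, 40, 19)}
Selection B > 10: {(1, 10, 40, 37, 12), (30, 32, 32, 39, 13), (5, 12, 26, 27, 3), (5, 12, 26, 40, 19), (5, 9, 29, 27, 3), (5, 9, 29, 40, 19)}
π_{G, F} gives {(1, 40), (30, 32), (5, 26), (5, 29)} (2 duplicate(s) eliminated).

{(1, 40), (30, 32), (5, 26), (5, 29)}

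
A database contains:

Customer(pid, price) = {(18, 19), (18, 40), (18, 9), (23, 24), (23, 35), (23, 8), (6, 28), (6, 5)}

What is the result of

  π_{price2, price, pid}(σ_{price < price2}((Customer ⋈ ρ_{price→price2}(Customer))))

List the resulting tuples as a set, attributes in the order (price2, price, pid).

ρ[price→price2]: schema becomes (pid, price2); tuples unchanged.
Customer ⋈ ρ_{price→price2}(Customer) (natural join on pid): {(18, 19, 19), (18, 19, 40), (18, 19, 9), (18, 40, 19), (18, 40, 40), (18, 40, 9), (18, 9, 19), (18, 9, 40), (18, 9, 9), (23, 24, 24), (23, 24, 35), (23, 24, 8), (23, 35, 24), (23, 35, 35), (23, 35, 8), (23, 8, 24), (23, 8, 35), (23, 8, 8), (6, 28, 28), (6, 28, 5), (6, 5, 28), (6, 5, 5)}
Apply σ_{price < price2}; surviving tuples: {(18, 19, 40), (18, 9, 19), (18, 9, 40), (23, 24, 35), (23, 8, 24), (23, 8, 35), (6, 5, 28)}
Keep only column(s) price2, price, pid: {(19, 9, 18), (24, 8, 23), (28, 5, 6), (35, 24, 23), (35, 8, 23), (40, 19, 18), (40, 9, 18)}

{(19, 9, 18), (24, 8, 23), (28, 5, 6), (35, 24, 23), (35, 8, 23), (40, 19, 18), (40, 9, 18)}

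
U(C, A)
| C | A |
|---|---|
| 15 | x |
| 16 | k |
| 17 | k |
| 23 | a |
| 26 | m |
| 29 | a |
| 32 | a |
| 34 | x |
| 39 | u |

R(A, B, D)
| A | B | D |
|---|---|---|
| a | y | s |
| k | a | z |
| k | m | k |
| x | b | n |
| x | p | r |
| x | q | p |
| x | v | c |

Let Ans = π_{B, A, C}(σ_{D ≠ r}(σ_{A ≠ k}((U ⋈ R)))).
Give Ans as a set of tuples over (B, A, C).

U ⋈ R (natural join on A): {(15, x, b, n), (15, x, p, r), (15, x, q, p), (15, x, v, c), (16, k, a, z), (16, k, m, k), (17, k, a, z), (17, k, m, k), (23, a, y, s), (29, a, y, s), (32, a, y, s), (34, x, b, n), (34, x, p, r), (34, x, q, p), (34, x, v, c)}
Apply σ_{A ≠ k}; surviving tuples: {(15, x, b, n), (15, x, p, r), (15, x, q, p), (15, x, v, c), (23, a, y, s), (29, a, y, s), (32, a, y, s), (34, x, b, n), (34, x, p, r), (34, x, q, p), (34, x, v, c)}
Apply σ_{D ≠ r}; surviving tuples: {(15, x, b, n), (15, x, q, p), (15, x, v, c), (23, a, y, s), (29, a, y, s), (32, a, y, s), (34, x, b, n), (34, x, q, p), (34, x, v, c)}
π_{B, A, C} gives {(b, x, 15), (b, x, 34), (q, x, 15), (q, x, 34), (v, x, 15), (v, x, 34), (y, a, 23), (y, a, 29), (y, a, 32)}.

{(b, x, 15), (b, x, 34), (q, x, 15), (q, x, 34), (v, x, 15), (v, x, 34), (y, a, 23), (y, a, 29), (y, a, 32)}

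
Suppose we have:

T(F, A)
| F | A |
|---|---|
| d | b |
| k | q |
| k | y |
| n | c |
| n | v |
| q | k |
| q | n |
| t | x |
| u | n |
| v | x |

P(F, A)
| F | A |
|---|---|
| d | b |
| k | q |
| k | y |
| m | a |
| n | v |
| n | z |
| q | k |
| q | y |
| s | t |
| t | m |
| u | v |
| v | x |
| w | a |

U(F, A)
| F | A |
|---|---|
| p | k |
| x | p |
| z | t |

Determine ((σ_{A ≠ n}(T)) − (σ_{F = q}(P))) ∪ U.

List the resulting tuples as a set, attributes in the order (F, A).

{(d, b), (k, q), (k, y), (n, c), (n, v), (p, k), (t, x), (v, x), (x, p), (z, t)}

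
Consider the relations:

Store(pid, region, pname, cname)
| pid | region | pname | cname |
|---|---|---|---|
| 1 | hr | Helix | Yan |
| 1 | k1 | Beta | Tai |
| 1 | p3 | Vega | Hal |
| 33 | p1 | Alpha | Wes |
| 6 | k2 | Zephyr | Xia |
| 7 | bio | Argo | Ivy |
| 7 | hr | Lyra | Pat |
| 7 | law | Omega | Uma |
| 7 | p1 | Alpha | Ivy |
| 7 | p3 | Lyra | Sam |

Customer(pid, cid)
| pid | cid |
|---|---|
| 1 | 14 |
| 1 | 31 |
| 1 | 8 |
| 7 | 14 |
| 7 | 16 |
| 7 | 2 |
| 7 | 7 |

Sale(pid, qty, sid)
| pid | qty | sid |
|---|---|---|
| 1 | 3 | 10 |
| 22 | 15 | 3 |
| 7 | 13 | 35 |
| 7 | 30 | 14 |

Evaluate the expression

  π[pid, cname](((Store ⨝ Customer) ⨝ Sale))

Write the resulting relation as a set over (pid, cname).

Joining Store and Customer on pid yields {(1, hr, Helix, Yan, 14), (1, hr, Helix, Yan, 31), (1, hr, Helix, Yan, 8), (1, k1, Beta, Tai, 14), (1, k1, Beta, Tai, 31), (1, k1, Beta, Tai, 8), (1, p3, Vega, Hal, 14), (1, p3, Vega, Hal, 31), (1, p3, Vega, Hal, 8), (7, bio, Argo, Ivy, 14), (7, bio, Argo, Ivy, 16), (7, bio, Argo, Ivy, 2), (7, bio, Argo, Ivy, 7), (7, hr, Lyra, Pat, 14), (7, hr, Lyra, Pat, 16), (7, hr, Lyra, Pat, 2), (7, hr, Lyra, Pat, 7), (7, law, Omega, Uma, 14), (7, law, Omega, Uma, 16), (7, law, Omega, Uma, 2), (7, law, Omega, Uma, 7), (7, p1, Alpha, Ivy, 14), (7, p1, Alpha, Ivy, 16), (7, p1, Alpha, Ivy, 2), (7, p1, Alpha, Ivy, 7), (7, p3, Lyra, Sam, 14), (7, p3, Lyra, Sam, 16), (7, p3, Lyra, Sam, 2), (7, p3, Lyra, Sam, 7)}.
Joining (Store ⨝ Customer) and Sale on pid yields {(1, hr, Helix, Yan, 14, 3, 10), (1, hr, Helix, Yan, 31, 3, 10), (1, hr, Helix, Yan, 8, 3, 10), (1, k1, Beta, Tai, 14, 3, 10), (1, k1, Beta, Tai, 31, 3, 10), (1, k1, Beta, Tai, 8, 3, 10), (1, p3, Vega, Hal, 14, 3, 10), (1, p3, Vega, Hal, 31, 3, 10), (1, p3, Vega, Hal, 8, 3, 10), (7, bio, Argo, Ivy, 14, 13, 35), (7, bio, Argo, Ivy, 14, 30, 14), (7, bio, Argo, Ivy, 16, 13, 35), (7, bio, Argo, Ivy, 16, 30, 14), (7, bio, Argo, Ivy, 2, 13, 35), (7, bio, Argo, Ivy, 2, 30, 14), (7, bio, Argo, Ivy, 7, 13, 35), (7, bio, Argo, Ivy, 7, 30, 14), (7, hr, Lyra, Pat, 14, 13, 35), (7, hr, Lyra, Pat, 14, 30, 14), (7, hr, Lyra, Pat, 16, 13, 35), (7, hr, Lyra, Pat, 16, 30, 14), (7, hr, Lyra, Pat, 2, 13, 35), (7, hr, Lyra, Pat, 2, 30, 14), (7, hr, Lyra, Pat, 7, 13, 35), (7, hr, Lyra, Pat, 7, 30, 14), (7, law, Omega, Uma, 14, 13, 35), (7, law, Omega, Uma, 14, 30, 14), (7, law, Omega, Uma, 16, 13, 35), (7, law, Omega, Uma, 16, 30, 14), (7, law, Omega, Uma, 2, 13, 35), (7, law, Omega, Uma, 2, 30, 14), (7, law, Omega, Uma, 7, 13, 35), (7, law, Omega, Uma, 7, 30, 14), (7, p1, Alpha, Ivy, 14, 13, 35), (7, p1, Alpha, Ivy, 14, 30, 14), (7, p1, Alpha, Ivy, 16, 13, 35), (7, p1, Alpha, Ivy, 16, 30, 14), (7, p1, Alpha, Ivy, 2, 13, 35), (7, p1, Alpha, Ivy, 2, 30, 14), (7, p1, Alpha, Ivy, 7, 13, 35), (7, p1, Alpha, Ivy, 7, 30, 14), (7, p3, Lyra, Sam, 14, 13, 35), (7, p3, Lyra, Sam, 14, 30, 14), (7, p3, Lyra, Sam, 16, 13, 35), (7, p3, Lyra, Sam, 16, 30, 14), (7, p3, Lyra, Sam, 2, 13, 35), (7, p3, Lyra, Sam, 2, 30, 14), (7, p3, Lyra, Sam, 7, 13, 35), (7, p3, Lyra, Sam, 7, 30, 14)}.
π_{pid, cname} gives {(1, Hal), (1, Tai), (1, Yan), (7, Ivy), (7, Pat), (7, Sam), (7, Uma)} (42 duplicate(s) eliminated).

{(1, Hal), (1, Tai), (1, Yan), (7, Ivy), (7, Pat), (7, Sam), (7, Uma)}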